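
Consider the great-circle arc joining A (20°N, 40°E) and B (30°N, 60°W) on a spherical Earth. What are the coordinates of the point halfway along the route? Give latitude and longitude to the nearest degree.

Write both endpoints as unit vectors p₁, p₂ with components (cos φ cos λ, cos φ sin λ, sin φ).
The central angle between the endpoints is δ = arccos(p₁·p₂) ≈ 1.541 rad (88.3°).
Interpolate at f = 1/2 with slerp weights a = sin((1−f)δ)/sin δ ≈ 0.697, b = sin(fδ)/sin δ ≈ 0.697.
p = a·p₁ + b·p₂ ≈ (0.803, -0.102, 0.587); φ = arcsin(p_z) ≈ 35.93°, λ = atan2(p_y, p_x) ≈ -7.22°.

≈ (36°N, 7°W)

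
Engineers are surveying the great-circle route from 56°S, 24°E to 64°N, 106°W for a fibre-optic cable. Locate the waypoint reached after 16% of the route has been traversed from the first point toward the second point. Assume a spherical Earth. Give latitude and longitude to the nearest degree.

From cos δ = sin φ₁ sin φ₂ + cos φ₁ cos φ₂ cos Δλ, the central angle is δ ≈ 2.697 rad (154.5°).
Interpolate at f = 0.16 with slerp weights a = sin((1−f)δ)/sin δ ≈ 1.786, b = sin(fδ)/sin δ ≈ 0.972.
p = a·p₁ + b·p₂ ≈ (0.795, -0.003, -0.607); φ = arcsin(p_z) ≈ -37.36°, λ = atan2(p_y, p_x) ≈ -0.25°.

≈ 37°S, 0°E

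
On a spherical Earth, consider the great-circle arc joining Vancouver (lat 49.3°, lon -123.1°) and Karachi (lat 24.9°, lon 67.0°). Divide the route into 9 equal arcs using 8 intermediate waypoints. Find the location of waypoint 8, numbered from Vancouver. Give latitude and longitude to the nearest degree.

Convert each endpoint to a unit vector on the sphere (x = cos φ cos λ, y = cos φ sin λ, z = sin φ).
The central angle between the endpoints is δ = arccos(p₁·p₂) ≈ 1.837 rad (105.3°).
Interpolate at f = 8/9 with slerp weights a = sin((1−f)δ)/sin δ ≈ 0.210, b = sin(fδ)/sin δ ≈ 1.035.
p = a·p₁ + b·p₂ ≈ (0.292, 0.749, 0.595); φ = arcsin(p_z) ≈ 36.50°, λ = atan2(p_y, p_x) ≈ 68.71°.

≈ lat 37°, lon 69°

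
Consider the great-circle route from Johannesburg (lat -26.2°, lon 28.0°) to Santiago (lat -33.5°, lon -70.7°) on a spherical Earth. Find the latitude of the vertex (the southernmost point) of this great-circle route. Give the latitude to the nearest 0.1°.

The great circle lies in the plane with unit normal n̂ = (p₁ × p₂)/|p₁ × p₂|.
Here n̂_z ≈ -0.746; the vertex latitude is φ_max = arccos|n̂_z| ≈ 41.8°.
Check via Clairaut: cos φ_max = |cos φ₁| · sin C = cos(26.2°)·sin(123.8°) ≈ 0.746, again giving ≈ 41.8°.

≈ -41.8°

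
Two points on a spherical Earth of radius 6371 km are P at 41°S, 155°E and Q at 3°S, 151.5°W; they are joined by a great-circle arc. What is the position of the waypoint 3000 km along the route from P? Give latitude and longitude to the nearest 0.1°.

The haversine formula gives a central angle δ ≈ 1.067 rad (61.1°) between the endpoints. The total great-circle distance is δ·R ≈ 1.067 × 6371 ≈ 6799 km, so the target fraction is f = 3000/6799 ≈ 0.441.
Interpolate at f ≈ 0.441 with slerp weights a = sin((1−f)δ)/sin δ ≈ 0.641, b = sin(fδ)/sin δ ≈ 0.518.
p = a·p₁ + b·p₂ ≈ (-0.893, -0.042, -0.448); φ = arcsin(p_z) ≈ -26.60°, λ = atan2(p_y, p_x) ≈ -177.29°.

≈ 26.6°S, 177.3°W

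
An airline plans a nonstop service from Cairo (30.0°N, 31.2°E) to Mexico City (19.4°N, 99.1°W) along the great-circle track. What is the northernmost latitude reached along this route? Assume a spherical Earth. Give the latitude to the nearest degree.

≈ 48°N

The great circle lies in the plane with unit normal n̂ = (p₁ × p₂)/|p₁ × p₂|.
Here n̂_z ≈ -0.668; the vertex latitude is φ_max = arccos|n̂_z| ≈ 48.1°.
Check via Clairaut: cos φ_max = |cos φ₁| · sin C = cos(30.0°)·sin(50.5°) ≈ 0.668, again giving ≈ 48.1°.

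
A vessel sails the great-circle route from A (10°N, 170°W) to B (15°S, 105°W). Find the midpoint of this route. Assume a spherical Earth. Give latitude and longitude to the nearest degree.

Convert each endpoint to a unit vector on the sphere (x = cos φ cos λ, y = cos φ sin λ, z = sin φ).
The central angle between the endpoints is δ = arccos(p₁·p₂) ≈ 1.206 rad (69.1°).
Interpolate at f = 1/2 with slerp weights a = sin((1−f)δ)/sin δ ≈ 0.607, b = sin(fδ)/sin δ ≈ 0.607.
p = a·p₁ + b·p₂ ≈ (-0.740, -0.670, -0.052); φ = arcsin(p_z) ≈ -2.96°, λ = atan2(p_y, p_x) ≈ -137.85°.

≈ (3°S, 138°W)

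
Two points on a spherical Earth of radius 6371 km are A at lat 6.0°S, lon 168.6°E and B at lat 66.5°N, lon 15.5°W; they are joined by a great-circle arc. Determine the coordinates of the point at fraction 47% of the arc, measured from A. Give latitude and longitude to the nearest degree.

≈ lat 50°N, lon 171°E

Convert each endpoint to a unit vector on the sphere (x = cos φ cos λ, y = cos φ sin λ, z = sin φ).
The central angle between the endpoints is δ = arccos(p₁·p₂) ≈ 2.085 rad (119.4°).
Interpolate at f = 0.47 with slerp weights a = sin((1−f)δ)/sin δ ≈ 1.026, b = sin(fδ)/sin δ ≈ 0.953.
p = a·p₁ + b·p₂ ≈ (-0.634, 0.100, 0.767); φ = arcsin(p_z) ≈ 50.09°, λ = atan2(p_y, p_x) ≈ 171.03°.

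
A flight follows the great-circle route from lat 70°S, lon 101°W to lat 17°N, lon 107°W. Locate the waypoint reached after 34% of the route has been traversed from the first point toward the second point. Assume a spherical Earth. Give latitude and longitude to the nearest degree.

≈ lat 40°S, lon 105°W

From cos δ = sin φ₁ sin φ₂ + cos φ₁ cos φ₂ cos Δλ, the central angle is δ ≈ 1.520 rad (87.1°).
Interpolate at f = 0.34 with slerp weights a = sin((1−f)δ)/sin δ ≈ 0.844, b = sin(fδ)/sin δ ≈ 0.495.
p = a·p₁ + b·p₂ ≈ (-0.193, -0.736, -0.649); φ = arcsin(p_z) ≈ -40.45°, λ = atan2(p_y, p_x) ≈ -104.73°.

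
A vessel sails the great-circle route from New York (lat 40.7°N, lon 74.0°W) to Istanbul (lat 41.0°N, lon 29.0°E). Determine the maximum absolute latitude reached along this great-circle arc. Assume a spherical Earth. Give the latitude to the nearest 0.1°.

The great circle lies in the plane with unit normal n̂ = (p₁ × p₂)/|p₁ × p₂|.
Here n̂_z ≈ +0.584; the vertex latitude is φ_max = arccos|n̂_z| ≈ 54.2°.

≈ 54.2°N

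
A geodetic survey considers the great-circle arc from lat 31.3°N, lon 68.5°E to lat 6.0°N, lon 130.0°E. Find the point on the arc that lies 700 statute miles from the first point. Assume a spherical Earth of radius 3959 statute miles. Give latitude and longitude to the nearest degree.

Convert each endpoint to a unit vector on the sphere (x = cos φ cos λ, y = cos φ sin λ, z = sin φ).
The central angle between the endpoints is δ = arccos(p₁·p₂) ≈ 1.093 rad (62.6°). The total great-circle distance is δ·R ≈ 1.093 × 3959 ≈ 4327 mi, so the target fraction is f = 700/4327 ≈ 0.162.
Interpolate at f ≈ 0.162 with slerp weights a = sin((1−f)δ)/sin δ ≈ 0.893, b = sin(fδ)/sin δ ≈ 0.198.
p = a·p₁ + b·p₂ ≈ (0.153, 0.861, 0.485); φ = arcsin(p_z) ≈ 29.00°, λ = atan2(p_y, p_x) ≈ 79.92°.

≈ lat 29°N, lon 80°E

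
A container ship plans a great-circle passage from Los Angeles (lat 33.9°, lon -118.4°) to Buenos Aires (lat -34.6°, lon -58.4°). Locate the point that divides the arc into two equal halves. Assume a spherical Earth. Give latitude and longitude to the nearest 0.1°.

Write both endpoints as unit vectors p₁, p₂ with components (cos φ cos λ, cos φ sin λ, sin φ).
The central angle between the endpoints is δ = arccos(p₁·p₂) ≈ 1.546 rad (88.6°).
Interpolate at f = 1/2 with slerp weights a = sin((1−f)δ)/sin δ ≈ 0.698, b = sin(fδ)/sin δ ≈ 0.698.
p = a·p₁ + b·p₂ ≈ (0.026, -1.000, -0.007); φ = arcsin(p_z) ≈ -0.40°, λ = atan2(p_y, p_x) ≈ -88.54°.

≈ lat -0.4°, lon -88.5°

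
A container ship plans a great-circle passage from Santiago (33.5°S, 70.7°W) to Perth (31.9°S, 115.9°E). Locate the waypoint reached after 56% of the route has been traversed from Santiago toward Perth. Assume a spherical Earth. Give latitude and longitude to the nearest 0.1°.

From cos δ = sin φ₁ sin φ₂ + cos φ₁ cos φ₂ cos Δλ, the central angle is δ ≈ 1.995 rad (114.3°).
Interpolate at f = 0.56 with slerp weights a = sin((1−f)δ)/sin δ ≈ 0.844, b = sin(fδ)/sin δ ≈ 0.986.
p = a·p₁ + b·p₂ ≈ (-0.133, 0.089, -0.987); φ = arcsin(p_z) ≈ -80.79°, λ = atan2(p_y, p_x) ≈ 146.27°.

≈ 80.8°S, 146.3°E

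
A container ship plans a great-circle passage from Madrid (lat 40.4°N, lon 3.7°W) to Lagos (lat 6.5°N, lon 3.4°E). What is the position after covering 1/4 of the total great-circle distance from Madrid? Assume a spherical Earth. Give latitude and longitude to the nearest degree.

Convert each endpoint to a unit vector on the sphere (x = cos φ cos λ, y = cos φ sin λ, z = sin φ).
The central angle between the endpoints is δ = arccos(p₁·p₂) ≈ 0.602 rad (34.5°).
Interpolate at f = 1/4 with slerp weights a = sin((1−f)δ)/sin δ ≈ 0.770, b = sin(fδ)/sin δ ≈ 0.265.
p = a·p₁ + b·p₂ ≈ (0.848, -0.022, 0.529); φ = arcsin(p_z) ≈ 31.96°, λ = atan2(p_y, p_x) ≈ -1.50°.

≈ lat 32°N, lon 2°W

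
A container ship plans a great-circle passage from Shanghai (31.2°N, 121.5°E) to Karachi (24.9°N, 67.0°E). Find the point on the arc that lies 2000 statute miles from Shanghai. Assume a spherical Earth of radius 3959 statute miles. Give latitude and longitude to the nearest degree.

Write both endpoints as unit vectors p₁, p₂ with components (cos φ cos λ, cos φ sin λ, sin φ).
The central angle between the endpoints is δ = arccos(p₁·p₂) ≈ 0.838 rad (48.0°). The total great-circle distance is δ·R ≈ 0.838 × 3959 ≈ 3319 mi, so the target fraction is f = 2000/3319 ≈ 0.603.
Interpolate at f ≈ 0.603 with slerp weights a = sin((1−f)δ)/sin δ ≈ 0.440, b = sin(fδ)/sin δ ≈ 0.651.
p = a·p₁ + b·p₂ ≈ (0.034, 0.864, 0.502); φ = arcsin(p_z) ≈ 30.13°, λ = atan2(p_y, p_x) ≈ 87.74°.

≈ 30°N, 88°E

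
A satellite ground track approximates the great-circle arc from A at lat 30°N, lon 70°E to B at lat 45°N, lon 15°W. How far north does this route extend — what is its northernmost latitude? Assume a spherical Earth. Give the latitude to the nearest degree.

≈ 48°N

The great circle lies in the plane with unit normal n̂ = (p₁ × p₂)/|p₁ × p₂|.
Here n̂_z ≈ -0.668; the vertex latitude is φ_max = arccos|n̂_z| ≈ 48.1°.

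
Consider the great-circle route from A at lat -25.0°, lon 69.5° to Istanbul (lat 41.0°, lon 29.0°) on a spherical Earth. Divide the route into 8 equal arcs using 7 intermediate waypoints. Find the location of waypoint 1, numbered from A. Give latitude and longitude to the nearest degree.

Write both endpoints as unit vectors p₁, p₂ with components (cos φ cos λ, cos φ sin λ, sin φ).
The central angle between the endpoints is δ = arccos(p₁·p₂) ≈ 1.325 rad (75.9°).
Interpolate at f = 1/8 with slerp weights a = sin((1−f)δ)/sin δ ≈ 0.945, b = sin(fδ)/sin δ ≈ 0.170.
p = a·p₁ + b·p₂ ≈ (0.412, 0.864, -0.288); φ = arcsin(p_z) ≈ -16.73°, λ = atan2(p_y, p_x) ≈ 64.51°.

≈ lat -17°, lon 65°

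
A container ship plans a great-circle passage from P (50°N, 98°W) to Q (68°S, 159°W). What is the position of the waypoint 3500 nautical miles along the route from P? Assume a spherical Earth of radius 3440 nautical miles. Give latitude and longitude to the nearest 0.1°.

Convert each endpoint to a unit vector on the sphere (x = cos φ cos λ, y = cos φ sin λ, z = sin φ).
The central angle between the endpoints is δ = arccos(p₁·p₂) ≈ 2.206 rad (126.4°). The total great-circle distance is δ·R ≈ 2.206 × 3440 ≈ 7589 nmi, so the target fraction is f = 3500/7589 ≈ 0.461.
Interpolate at f ≈ 0.461 with slerp weights a = sin((1−f)δ)/sin δ ≈ 1.153, b = sin(fδ)/sin δ ≈ 1.057.
p = a·p₁ + b·p₂ ≈ (-0.473, -0.876, -0.097); φ = arcsin(p_z) ≈ -5.56°, λ = atan2(p_y, p_x) ≈ -118.36°.

≈ (5.6°S, 118.4°W)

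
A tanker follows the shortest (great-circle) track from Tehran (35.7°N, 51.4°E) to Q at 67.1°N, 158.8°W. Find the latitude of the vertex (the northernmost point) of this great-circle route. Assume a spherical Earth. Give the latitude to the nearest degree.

The great circle lies in the plane with unit normal n̂ = (p₁ × p₂)/|p₁ × p₂|.
Here n̂_z ≈ +0.165; the vertex latitude is φ_max = arccos|n̂_z| ≈ 80.5°.
Check via Clairaut: cos φ_max = |cos φ₁| · sin C = cos(35.7°)·sin(11.7°) ≈ 0.165, again giving ≈ 80.5°.

≈ 81°N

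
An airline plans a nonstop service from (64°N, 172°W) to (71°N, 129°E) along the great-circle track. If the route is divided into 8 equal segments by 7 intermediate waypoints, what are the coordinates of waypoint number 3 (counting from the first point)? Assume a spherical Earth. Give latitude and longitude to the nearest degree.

≈ (69°N, 171°E)

Write both endpoints as unit vectors p₁, p₂ with components (cos φ cos λ, cos φ sin λ, sin φ).
The central angle between the endpoints is δ = arccos(p₁·p₂) ≈ 0.394 rad (22.6°).
Interpolate at f = 3/8 with slerp weights a = sin((1−f)δ)/sin δ ≈ 0.635, b = sin(fδ)/sin δ ≈ 0.383.
p = a·p₁ + b·p₂ ≈ (-0.354, 0.058, 0.933); φ = arcsin(p_z) ≈ 68.96°, λ = atan2(p_y, p_x) ≈ 170.66°.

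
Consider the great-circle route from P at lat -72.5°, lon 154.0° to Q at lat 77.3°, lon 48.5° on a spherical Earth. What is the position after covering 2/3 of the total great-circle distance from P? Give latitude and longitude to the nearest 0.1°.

≈ lat 30.2°, lon 106.8°

Write both endpoints as unit vectors p₁, p₂ with components (cos φ cos λ, cos φ sin λ, sin φ).
The central angle between the endpoints is δ = arccos(p₁·p₂) ≈ 2.818 rad (161.5°).
Interpolate at f = 2/3 with slerp weights a = sin((1−f)δ)/sin δ ≈ 2.537, b = sin(fδ)/sin δ ≈ 2.996.
p = a·p₁ + b·p₂ ≈ (-0.249, 0.828, 0.503); φ = arcsin(p_z) ≈ 30.18°, λ = atan2(p_y, p_x) ≈ 106.76°.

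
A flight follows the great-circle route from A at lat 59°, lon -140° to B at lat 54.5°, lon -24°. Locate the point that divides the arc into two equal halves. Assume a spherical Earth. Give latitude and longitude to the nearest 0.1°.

The haversine formula gives a central angle δ ≈ 0.968 rad (55.5°) between the endpoints.
Interpolate at f = 1/2 with slerp weights a = sin((1−f)δ)/sin δ ≈ 0.565, b = sin(fδ)/sin δ ≈ 0.565.
p = a·p₁ + b·p₂ ≈ (0.077, -0.320, 0.944); φ = arcsin(p_z) ≈ 70.76°, λ = atan2(p_y, p_x) ≈ -76.52°.

≈ lat 70.8°, lon -76.5°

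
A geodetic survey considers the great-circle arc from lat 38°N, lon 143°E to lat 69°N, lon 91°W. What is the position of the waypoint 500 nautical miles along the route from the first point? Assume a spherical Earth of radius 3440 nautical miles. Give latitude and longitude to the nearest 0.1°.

≈ lat 45.8°N, lon 146.8°E

Convert each endpoint to a unit vector on the sphere (x = cos φ cos λ, y = cos φ sin λ, z = sin φ).
The central angle between the endpoints is δ = arccos(p₁·p₂) ≈ 1.150 rad (65.9°). The total great-circle distance is δ·R ≈ 1.150 × 3440 ≈ 3955 nmi, so the target fraction is f = 500/3955 ≈ 0.126.
Interpolate at f ≈ 0.126 with slerp weights a = sin((1−f)δ)/sin δ ≈ 0.925, b = sin(fδ)/sin δ ≈ 0.159.
p = a·p₁ + b·p₂ ≈ (-0.583, 0.382, 0.717); φ = arcsin(p_z) ≈ 45.84°, λ = atan2(p_y, p_x) ≈ 146.79°.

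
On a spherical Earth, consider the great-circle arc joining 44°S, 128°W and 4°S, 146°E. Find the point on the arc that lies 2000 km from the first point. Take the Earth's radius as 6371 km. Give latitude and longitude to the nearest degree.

≈ 41°S, 152°W

Write both endpoints as unit vectors p₁, p₂ with components (cos φ cos λ, cos φ sin λ, sin φ).
The central angle between the endpoints is δ = arccos(p₁·p₂) ≈ 1.472 rad (84.3°). The total great-circle distance is δ·R ≈ 1.472 × 6371 ≈ 9379 km, so the target fraction is f = 2000/9379 ≈ 0.213.
Interpolate at f ≈ 0.213 with slerp weights a = sin((1−f)δ)/sin δ ≈ 0.921, b = sin(fδ)/sin δ ≈ 0.310.
p = a·p₁ + b·p₂ ≈ (-0.664, -0.349, -0.661); φ = arcsin(p_z) ≈ -41.39°, λ = atan2(p_y, p_x) ≈ -152.30°.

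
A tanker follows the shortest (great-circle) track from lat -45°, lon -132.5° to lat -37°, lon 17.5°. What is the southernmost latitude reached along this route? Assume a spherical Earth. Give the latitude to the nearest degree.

The great circle lies in the plane with unit normal n̂ = (p₁ × p₂)/|p₁ × p₂|.
Here n̂_z ≈ +0.283; the vertex latitude is φ_max = arccos|n̂_z| ≈ 73.6°.

≈ -74°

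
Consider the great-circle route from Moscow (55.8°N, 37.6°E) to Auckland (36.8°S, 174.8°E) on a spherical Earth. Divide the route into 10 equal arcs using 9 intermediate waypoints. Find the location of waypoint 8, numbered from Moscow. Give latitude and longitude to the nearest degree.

≈ 14°S, 155°E

Convert each endpoint to a unit vector on the sphere (x = cos φ cos λ, y = cos φ sin λ, z = sin φ).
The central angle between the endpoints is δ = arccos(p₁·p₂) ≈ 2.542 rad (145.7°).
Interpolate at f = 8/10 with slerp weights a = sin((1−f)δ)/sin δ ≈ 0.863, b = sin(fδ)/sin δ ≈ 1.586.
p = a·p₁ + b·p₂ ≈ (-0.880, 0.411, -0.236); φ = arcsin(p_z) ≈ -13.67°, λ = atan2(p_y, p_x) ≈ 154.97°.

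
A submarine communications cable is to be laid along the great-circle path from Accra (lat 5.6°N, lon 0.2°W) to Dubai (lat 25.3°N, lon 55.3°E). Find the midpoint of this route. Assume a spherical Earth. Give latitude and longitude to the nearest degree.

≈ lat 17°N, lon 26°E

Write both endpoints as unit vectors p₁, p₂ with components (cos φ cos λ, cos φ sin λ, sin φ).
The central angle between the endpoints is δ = arccos(p₁·p₂) ≈ 0.987 rad (56.5°).
Interpolate at f = 1/2 with slerp weights a = sin((1−f)δ)/sin δ ≈ 0.568, b = sin(fδ)/sin δ ≈ 0.568.
p = a·p₁ + b·p₂ ≈ (0.857, 0.420, 0.298); φ = arcsin(p_z) ≈ 17.34°, λ = atan2(p_y, p_x) ≈ 26.10°.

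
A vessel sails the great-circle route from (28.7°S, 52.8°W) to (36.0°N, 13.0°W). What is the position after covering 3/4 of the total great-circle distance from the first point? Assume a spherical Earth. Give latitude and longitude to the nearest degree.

≈ (20°N, 24°W)

Write both endpoints as unit vectors p₁, p₂ with components (cos φ cos λ, cos φ sin λ, sin φ).
The central angle between the endpoints is δ = arccos(p₁·p₂) ≈ 1.305 rad (74.8°).
Interpolate at f = 3/4 with slerp weights a = sin((1−f)δ)/sin δ ≈ 0.332, b = sin(fδ)/sin δ ≈ 0.860.
p = a·p₁ + b·p₂ ≈ (0.854, -0.389, 0.346); φ = arcsin(p_z) ≈ 20.24°, λ = atan2(p_y, p_x) ≈ -24.46°.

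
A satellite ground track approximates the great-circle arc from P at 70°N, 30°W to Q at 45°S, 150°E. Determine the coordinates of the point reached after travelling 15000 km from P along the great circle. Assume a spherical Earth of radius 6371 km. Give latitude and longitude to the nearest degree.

≈ 25°S, 150°E

From cos δ = sin φ₁ sin φ₂ + cos φ₁ cos φ₂ cos Δλ, the central angle is δ ≈ 2.705 rad (155.0°). The total great-circle distance is δ·R ≈ 2.705 × 6371 ≈ 17235 km, so the target fraction is f = 15000/17235 ≈ 0.870.
Interpolate at f ≈ 0.870 with slerp weights a = sin((1−f)δ)/sin δ ≈ 0.813, b = sin(fδ)/sin δ ≈ 1.676.
p = a·p₁ + b·p₂ ≈ (-0.786, 0.454, -0.421); φ = arcsin(p_z) ≈ -24.90°, λ = atan2(p_y, p_x) ≈ 150.00°.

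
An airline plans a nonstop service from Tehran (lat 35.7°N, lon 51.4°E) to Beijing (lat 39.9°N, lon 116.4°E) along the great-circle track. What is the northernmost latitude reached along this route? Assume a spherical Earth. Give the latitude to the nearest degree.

The great circle lies in the plane with unit normal n̂ = (p₁ × p₂)/|p₁ × p₂|.
Here n̂_z ≈ +0.733; the vertex latitude is φ_max = arccos|n̂_z| ≈ 42.9°.
Check via Clairaut: cos φ_max = |cos φ₁| · sin C = cos(35.7°)·sin(64.5°) ≈ 0.733, again giving ≈ 42.9°.

≈ 43°N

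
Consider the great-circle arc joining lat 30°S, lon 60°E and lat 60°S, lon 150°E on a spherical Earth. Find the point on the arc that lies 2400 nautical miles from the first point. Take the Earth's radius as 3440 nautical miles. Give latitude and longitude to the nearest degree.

≈ lat 58°S, lon 102°E

The haversine formula gives a central angle δ ≈ 1.123 rad (64.3°) between the endpoints. The total great-circle distance is δ·R ≈ 1.123 × 3440 ≈ 3863 nmi, so the target fraction is f = 2400/3863 ≈ 0.621.
Interpolate at f ≈ 0.621 with slerp weights a = sin((1−f)δ)/sin δ ≈ 0.458, b = sin(fδ)/sin δ ≈ 0.713.
p = a·p₁ + b·p₂ ≈ (-0.110, 0.521, -0.846); φ = arcsin(p_z) ≈ -57.79°, λ = atan2(p_y, p_x) ≈ 101.96°.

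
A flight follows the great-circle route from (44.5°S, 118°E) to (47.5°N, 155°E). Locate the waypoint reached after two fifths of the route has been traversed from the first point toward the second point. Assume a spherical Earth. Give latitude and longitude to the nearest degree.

The haversine formula gives a central angle δ ≈ 1.703 rad (97.6°) between the endpoints.
Interpolate at f = 2/5 with slerp weights a = sin((1−f)δ)/sin δ ≈ 0.861, b = sin(fδ)/sin δ ≈ 0.635.
p = a·p₁ + b·p₂ ≈ (-0.677, 0.723, -0.135); φ = arcsin(p_z) ≈ -7.75°, λ = atan2(p_y, p_x) ≈ 133.11°.

≈ (8°S, 133°E)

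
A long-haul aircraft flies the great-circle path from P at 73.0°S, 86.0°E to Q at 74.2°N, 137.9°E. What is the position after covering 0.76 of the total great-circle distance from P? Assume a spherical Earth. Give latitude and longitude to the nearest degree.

≈ 39°N, 117°E

Convert each endpoint to a unit vector on the sphere (x = cos φ cos λ, y = cos φ sin λ, z = sin φ).
The central angle between the endpoints is δ = arccos(p₁·p₂) ≈ 2.628 rad (150.6°).
Interpolate at f = 0.76 with slerp weights a = sin((1−f)δ)/sin δ ≈ 1.201, b = sin(fδ)/sin δ ≈ 1.853.
p = a·p₁ + b·p₂ ≈ (-0.350, 0.689, 0.635); φ = arcsin(p_z) ≈ 39.43°, λ = atan2(p_y, p_x) ≈ 116.94°.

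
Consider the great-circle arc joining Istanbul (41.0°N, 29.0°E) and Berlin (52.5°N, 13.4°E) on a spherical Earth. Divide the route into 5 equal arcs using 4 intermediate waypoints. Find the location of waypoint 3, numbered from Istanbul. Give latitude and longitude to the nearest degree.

From cos δ = sin φ₁ sin φ₂ + cos φ₁ cos φ₂ cos Δλ, the central angle is δ ≈ 0.273 rad (15.6°).
Interpolate at f = 3/5 with slerp weights a = sin((1−f)δ)/sin δ ≈ 0.404, b = sin(fδ)/sin δ ≈ 0.605.
p = a·p₁ + b·p₂ ≈ (0.625, 0.233, 0.745); φ = arcsin(p_z) ≈ 48.16°, λ = atan2(p_y, p_x) ≈ 20.46°.

≈ 48°N, 20°E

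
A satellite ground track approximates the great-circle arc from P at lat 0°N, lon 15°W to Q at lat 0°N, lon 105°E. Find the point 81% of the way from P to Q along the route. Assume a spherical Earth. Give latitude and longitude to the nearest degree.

Convert each endpoint to a unit vector on the sphere (x = cos φ cos λ, y = cos φ sin λ, z = sin φ).
The central angle between the endpoints is δ = arccos(p₁·p₂) ≈ 2.094 rad (120.0°).
Interpolate at f = 0.81 with slerp weights a = sin((1−f)δ)/sin δ ≈ 0.447, b = sin(fδ)/sin δ ≈ 1.146.
p = a·p₁ + b·p₂ ≈ (0.136, 0.991, 0.000); φ = arcsin(p_z) ≈ 0.00°, λ = atan2(p_y, p_x) ≈ 82.20°.

≈ lat 0°N, lon 82°E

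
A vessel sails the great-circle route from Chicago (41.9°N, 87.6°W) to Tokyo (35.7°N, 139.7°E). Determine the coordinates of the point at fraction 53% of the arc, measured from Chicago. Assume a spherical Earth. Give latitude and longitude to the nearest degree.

From cos δ = sin φ₁ sin φ₂ + cos φ₁ cos φ₂ cos Δλ, the central angle is δ ≈ 1.591 rad (91.2°).
Interpolate at f = 0.53 with slerp weights a = sin((1−f)δ)/sin δ ≈ 0.680, b = sin(fδ)/sin δ ≈ 0.747.
p = a·p₁ + b·p₂ ≈ (-0.441, -0.113, 0.890); φ = arcsin(p_z) ≈ 62.89°, λ = atan2(p_y, p_x) ≈ -165.58°.

≈ 63°N, 166°W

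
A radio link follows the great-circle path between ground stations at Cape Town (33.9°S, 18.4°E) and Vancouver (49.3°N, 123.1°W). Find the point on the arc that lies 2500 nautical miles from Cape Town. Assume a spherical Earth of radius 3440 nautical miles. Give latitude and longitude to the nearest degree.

From cos δ = sin φ₁ sin φ₂ + cos φ₁ cos φ₂ cos Δλ, the central angle is δ ≈ 2.580 rad (147.8°). The total great-circle distance is δ·R ≈ 2.580 × 3440 ≈ 8875 nmi, so the target fraction is f = 2500/8875 ≈ 0.282.
Interpolate at f ≈ 0.282 with slerp weights a = sin((1−f)δ)/sin δ ≈ 1.804, b = sin(fδ)/sin δ ≈ 1.248.
p = a·p₁ + b·p₂ ≈ (0.976, -0.209, -0.060); φ = arcsin(p_z) ≈ -3.43°, λ = atan2(p_y, p_x) ≈ -12.09°.

≈ 3°S, 12°W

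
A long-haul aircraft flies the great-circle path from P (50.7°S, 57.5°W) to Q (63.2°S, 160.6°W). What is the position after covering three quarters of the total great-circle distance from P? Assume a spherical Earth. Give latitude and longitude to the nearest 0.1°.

From cos δ = sin φ₁ sin φ₂ + cos φ₁ cos φ₂ cos Δλ, the central angle is δ ≈ 0.894 rad (51.2°).
Interpolate at f = 3/4 with slerp weights a = sin((1−f)δ)/sin δ ≈ 0.284, b = sin(fδ)/sin δ ≈ 0.797.
p = a·p₁ + b·p₂ ≈ (-0.242, -0.271, -0.932); φ = arcsin(p_z) ≈ -68.67°, λ = atan2(p_y, p_x) ≈ -131.76°.

≈ (68.7°S, 131.8°W)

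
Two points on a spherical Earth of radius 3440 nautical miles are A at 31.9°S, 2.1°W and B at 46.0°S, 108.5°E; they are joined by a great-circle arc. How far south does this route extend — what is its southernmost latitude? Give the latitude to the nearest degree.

The great circle lies in the plane with unit normal n̂ = (p₁ × p₂)/|p₁ × p₂|.
Here n̂_z ≈ +0.560; the vertex latitude is φ_max = arccos|n̂_z| ≈ 55.9°.

≈ 56°S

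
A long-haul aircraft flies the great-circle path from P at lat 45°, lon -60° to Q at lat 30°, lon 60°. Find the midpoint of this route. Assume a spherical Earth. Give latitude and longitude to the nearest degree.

≈ lat 57°, lon 10°

Write both endpoints as unit vectors p₁, p₂ with components (cos φ cos λ, cos φ sin λ, sin φ).
The central angle between the endpoints is δ = arccos(p₁·p₂) ≈ 1.523 rad (87.3°).
Interpolate at f = 1/2 with slerp weights a = sin((1−f)δ)/sin δ ≈ 0.691, b = sin(fδ)/sin δ ≈ 0.691.
p = a·p₁ + b·p₂ ≈ (0.543, 0.095, 0.834); φ = arcsin(p_z) ≈ 56.51°, λ = atan2(p_y, p_x) ≈ 9.92°.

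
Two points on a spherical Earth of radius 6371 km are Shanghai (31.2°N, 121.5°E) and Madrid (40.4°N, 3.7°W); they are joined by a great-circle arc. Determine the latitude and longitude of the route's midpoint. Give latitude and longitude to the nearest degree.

Convert each endpoint to a unit vector on the sphere (x = cos φ cos λ, y = cos φ sin λ, z = sin φ).
The central angle between the endpoints is δ = arccos(p₁·p₂) ≈ 1.611 rad (92.3°).
Interpolate at f = 1/2 with slerp weights a = sin((1−f)δ)/sin δ ≈ 0.722, b = sin(fδ)/sin δ ≈ 0.722.
p = a·p₁ + b·p₂ ≈ (0.226, 0.491, 0.841); φ = arcsin(p_z) ≈ 57.30°, λ = atan2(p_y, p_x) ≈ 65.29°.

≈ 57°N, 65°E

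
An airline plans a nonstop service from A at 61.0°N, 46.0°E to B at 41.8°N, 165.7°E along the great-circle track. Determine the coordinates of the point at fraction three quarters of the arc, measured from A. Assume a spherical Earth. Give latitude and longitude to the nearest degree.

Write both endpoints as unit vectors p₁, p₂ with components (cos φ cos λ, cos φ sin λ, sin φ).
The central angle between the endpoints is δ = arccos(p₁·p₂) ≈ 1.155 rad (66.2°).
Interpolate at f = 3/4 with slerp weights a = sin((1−f)δ)/sin δ ≈ 0.311, b = sin(fδ)/sin δ ≈ 0.833.
p = a·p₁ + b·p₂ ≈ (-0.497, 0.262, 0.827); φ = arcsin(p_z) ≈ 55.83°, λ = atan2(p_y, p_x) ≈ 152.20°.

≈ 56°N, 152°E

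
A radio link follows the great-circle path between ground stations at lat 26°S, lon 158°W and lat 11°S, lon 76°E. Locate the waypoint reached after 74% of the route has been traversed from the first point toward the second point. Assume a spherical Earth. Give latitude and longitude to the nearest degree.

≈ lat 27°S, lon 103°E

Convert each endpoint to a unit vector on the sphere (x = cos φ cos λ, y = cos φ sin λ, z = sin φ).
The central angle between the endpoints is δ = arccos(p₁·p₂) ≈ 2.021 rad (115.8°).
Interpolate at f = 0.74 with slerp weights a = sin((1−f)δ)/sin δ ≈ 0.557, b = sin(fδ)/sin δ ≈ 1.107.
p = a·p₁ + b·p₂ ≈ (-0.201, 0.867, -0.455); φ = arcsin(p_z) ≈ -27.10°, λ = atan2(p_y, p_x) ≈ 103.06°.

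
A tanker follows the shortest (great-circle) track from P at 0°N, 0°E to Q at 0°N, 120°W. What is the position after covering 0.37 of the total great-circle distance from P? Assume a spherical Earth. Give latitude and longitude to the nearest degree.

≈ 0°N, 44°W

Write both endpoints as unit vectors p₁, p₂ with components (cos φ cos λ, cos φ sin λ, sin φ).
The central angle between the endpoints is δ = arccos(p₁·p₂) ≈ 2.094 rad (120.0°).
Interpolate at f = 0.37 with slerp weights a = sin((1−f)δ)/sin δ ≈ 1.118, b = sin(fδ)/sin δ ≈ 0.808.
p = a·p₁ + b·p₂ ≈ (0.714, -0.700, 0.000); φ = arcsin(p_z) ≈ 0.00°, λ = atan2(p_y, p_x) ≈ -44.40°.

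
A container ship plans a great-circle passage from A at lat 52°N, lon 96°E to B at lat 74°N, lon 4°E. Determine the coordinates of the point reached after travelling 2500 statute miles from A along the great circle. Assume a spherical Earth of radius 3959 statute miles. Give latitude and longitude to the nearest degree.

The haversine formula gives a central angle δ ≈ 0.720 rad (41.3°) between the endpoints. The total great-circle distance is δ·R ≈ 0.720 × 3959 ≈ 2852 mi, so the target fraction is f = 2500/2852 ≈ 0.877.
Interpolate at f ≈ 0.877 with slerp weights a = sin((1−f)δ)/sin δ ≈ 0.135, b = sin(fδ)/sin δ ≈ 0.895.
p = a·p₁ + b·p₂ ≈ (0.237, 0.100, 0.966); φ = arcsin(p_z) ≈ 75.08°, λ = atan2(p_y, p_x) ≈ 22.76°.

≈ lat 75°N, lon 23°E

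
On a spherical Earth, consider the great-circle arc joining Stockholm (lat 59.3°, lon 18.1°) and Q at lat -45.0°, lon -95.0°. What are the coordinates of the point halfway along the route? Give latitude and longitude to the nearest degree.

Convert each endpoint to a unit vector on the sphere (x = cos φ cos λ, y = cos φ sin λ, z = sin φ).
The central angle between the endpoints is δ = arccos(p₁·p₂) ≈ 2.418 rad (138.6°).
Interpolate at f = 1/2 with slerp weights a = sin((1−f)δ)/sin δ ≈ 1.413, b = sin(fδ)/sin δ ≈ 1.413.
p = a·p₁ + b·p₂ ≈ (0.599, -0.771, 0.216); φ = arcsin(p_z) ≈ 12.47°, λ = atan2(p_y, p_x) ≈ -52.18°.

≈ lat 12°, lon -52°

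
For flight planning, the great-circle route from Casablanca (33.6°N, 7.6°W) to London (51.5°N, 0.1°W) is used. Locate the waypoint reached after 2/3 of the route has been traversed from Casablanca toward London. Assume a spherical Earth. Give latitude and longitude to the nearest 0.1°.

Convert each endpoint to a unit vector on the sphere (x = cos φ cos λ, y = cos φ sin λ, z = sin φ).
The central angle between the endpoints is δ = arccos(p₁·p₂) ≈ 0.327 rad (18.7°).
Interpolate at f = 2/3 with slerp weights a = sin((1−f)δ)/sin δ ≈ 0.339, b = sin(fδ)/sin δ ≈ 0.673.
p = a·p₁ + b·p₂ ≈ (0.699, -0.038, 0.714); φ = arcsin(p_z) ≈ 45.59°, λ = atan2(p_y, p_x) ≈ -3.12°.

≈ 45.6°N, 3.1°W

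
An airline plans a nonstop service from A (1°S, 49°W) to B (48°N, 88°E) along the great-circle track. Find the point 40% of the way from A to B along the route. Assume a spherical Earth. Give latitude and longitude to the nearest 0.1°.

≈ (38.3°N, 19.0°W)

From cos δ = sin φ₁ sin φ₂ + cos φ₁ cos φ₂ cos Δλ, the central angle is δ ≈ 2.097 rad (120.2°).
Interpolate at f = 0.40 with slerp weights a = sin((1−f)δ)/sin δ ≈ 1.100, b = sin(fδ)/sin δ ≈ 0.860.
p = a·p₁ + b·p₂ ≈ (0.742, -0.255, 0.620); φ = arcsin(p_z) ≈ 38.32°, λ = atan2(p_y, p_x) ≈ -18.98°.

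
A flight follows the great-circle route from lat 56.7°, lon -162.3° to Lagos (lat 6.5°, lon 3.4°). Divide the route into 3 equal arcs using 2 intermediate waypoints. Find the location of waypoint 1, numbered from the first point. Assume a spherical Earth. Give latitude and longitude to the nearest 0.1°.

≈ lat 79.4°, lon -49.3°

Convert each endpoint to a unit vector on the sphere (x = cos φ cos λ, y = cos φ sin λ, z = sin φ).
The central angle between the endpoints is δ = arccos(p₁·p₂) ≈ 2.020 rad (115.7°).
Interpolate at f = 1/3 with slerp weights a = sin((1−f)δ)/sin δ ≈ 1.082, b = sin(fδ)/sin δ ≈ 0.692.
p = a·p₁ + b·p₂ ≈ (0.120, -0.140, 0.983); φ = arcsin(p_z) ≈ 79.36°, λ = atan2(p_y, p_x) ≈ -49.27°.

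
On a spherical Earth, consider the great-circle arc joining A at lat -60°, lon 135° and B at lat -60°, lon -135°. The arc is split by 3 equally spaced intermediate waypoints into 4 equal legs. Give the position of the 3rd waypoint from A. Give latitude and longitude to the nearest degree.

≈ lat -66°, lon -154°

Convert each endpoint to a unit vector on the sphere (x = cos φ cos λ, y = cos φ sin λ, z = sin φ).
The central angle between the endpoints is δ = arccos(p₁·p₂) ≈ 0.723 rad (41.4°).
Interpolate at f = 3/4 with slerp weights a = sin((1−f)δ)/sin δ ≈ 0.272, b = sin(fδ)/sin δ ≈ 0.780.
p = a·p₁ + b·p₂ ≈ (-0.372, -0.180, -0.911); φ = arcsin(p_z) ≈ -65.61°, λ = atan2(p_y, p_x) ≈ -154.20°.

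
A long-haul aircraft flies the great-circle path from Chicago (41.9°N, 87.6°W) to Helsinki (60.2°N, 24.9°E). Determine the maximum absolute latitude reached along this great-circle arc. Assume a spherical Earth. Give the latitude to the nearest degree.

The great circle lies in the plane with unit normal n̂ = (p₁ × p₂)/|p₁ × p₂|.
Here n̂_z ≈ +0.380; the vertex latitude is φ_max = arccos|n̂_z| ≈ 67.7°.
Check via Clairaut: cos φ_max = |cos φ₁| · sin C = cos(41.9°)·sin(30.7°) ≈ 0.380, again giving ≈ 67.7°.

≈ 68°N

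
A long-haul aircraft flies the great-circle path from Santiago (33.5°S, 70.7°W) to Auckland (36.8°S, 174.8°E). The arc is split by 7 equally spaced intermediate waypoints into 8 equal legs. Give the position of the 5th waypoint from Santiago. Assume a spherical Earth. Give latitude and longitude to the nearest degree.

≈ 52°S, 144°W

The haversine formula gives a central angle δ ≈ 1.517 rad (86.9°) between the endpoints.
Interpolate at f = 5/8 with slerp weights a = sin((1−f)δ)/sin δ ≈ 0.539, b = sin(fδ)/sin δ ≈ 0.814.
p = a·p₁ + b·p₂ ≈ (-0.500, -0.366, -0.785); φ = arcsin(p_z) ≈ -51.73°, λ = atan2(p_y, p_x) ≈ -143.83°.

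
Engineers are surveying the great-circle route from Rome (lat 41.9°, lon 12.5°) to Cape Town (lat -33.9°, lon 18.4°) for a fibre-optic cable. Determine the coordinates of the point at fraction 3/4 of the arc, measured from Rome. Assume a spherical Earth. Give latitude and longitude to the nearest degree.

≈ lat -15°, lon 17°

Convert each endpoint to a unit vector on the sphere (x = cos φ cos λ, y = cos φ sin λ, z = sin φ).
The central angle between the endpoints is δ = arccos(p₁·p₂) ≈ 1.326 rad (76.0°).
Interpolate at f = 3/4 with slerp weights a = sin((1−f)δ)/sin δ ≈ 0.336, b = sin(fδ)/sin δ ≈ 0.864.
p = a·p₁ + b·p₂ ≈ (0.925, 0.280, -0.258); φ = arcsin(p_z) ≈ -14.95°, λ = atan2(p_y, p_x) ≈ 16.88°.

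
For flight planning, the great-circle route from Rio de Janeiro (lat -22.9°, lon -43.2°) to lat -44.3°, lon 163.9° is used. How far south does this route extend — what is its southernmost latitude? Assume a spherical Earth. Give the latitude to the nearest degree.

≈ -72°

The great circle lies in the plane with unit normal n̂ = (p₁ × p₂)/|p₁ × p₂|.
Here n̂_z ≈ -0.316; the vertex latitude is φ_max = arccos|n̂_z| ≈ 71.6°.
Check via Clairaut: cos φ_max = |cos φ₁| · sin C = cos(22.9°)·sin(159.9°) ≈ 0.316, again giving ≈ 71.6°.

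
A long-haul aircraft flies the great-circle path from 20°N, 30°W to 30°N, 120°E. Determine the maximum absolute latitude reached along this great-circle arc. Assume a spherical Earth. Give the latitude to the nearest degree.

≈ 61°N

The great circle lies in the plane with unit normal n̂ = (p₁ × p₂)/|p₁ × p₂|.
Here n̂_z ≈ +0.481; the vertex latitude is φ_max = arccos|n̂_z| ≈ 61.2°.
Check via Clairaut: cos φ_max = |cos φ₁| · sin C = cos(20.0°)·sin(30.8°) ≈ 0.481, again giving ≈ 61.2°.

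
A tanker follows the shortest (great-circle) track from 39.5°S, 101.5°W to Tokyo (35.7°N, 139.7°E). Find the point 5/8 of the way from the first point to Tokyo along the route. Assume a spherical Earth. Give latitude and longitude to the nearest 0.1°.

≈ 7.3°N, 175.7°W

Write both endpoints as unit vectors p₁, p₂ with components (cos φ cos λ, cos φ sin λ, sin φ).
The central angle between the endpoints is δ = arccos(p₁·p₂) ≈ 2.309 rad (132.3°).
Interpolate at f = 5/8 with slerp weights a = sin((1−f)δ)/sin δ ≈ 1.030, b = sin(fδ)/sin δ ≈ 1.341.
p = a·p₁ + b·p₂ ≈ (-0.989, -0.074, 0.128); φ = arcsin(p_z) ≈ 7.33°, λ = atan2(p_y, p_x) ≈ -175.70°.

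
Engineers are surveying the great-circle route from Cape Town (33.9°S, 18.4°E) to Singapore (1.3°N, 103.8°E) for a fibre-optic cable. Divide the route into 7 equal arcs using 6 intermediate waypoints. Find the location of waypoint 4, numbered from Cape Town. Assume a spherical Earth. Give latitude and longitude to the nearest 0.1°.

Convert each endpoint to a unit vector on the sphere (x = cos φ cos λ, y = cos φ sin λ, z = sin φ).
The central angle between the endpoints is δ = arccos(p₁·p₂) ≈ 1.517 rad (86.9°).
Interpolate at f = 4/7 with slerp weights a = sin((1−f)δ)/sin δ ≈ 0.606, b = sin(fδ)/sin δ ≈ 0.763.
p = a·p₁ + b·p₂ ≈ (0.295, 0.900, -0.321); φ = arcsin(p_z) ≈ -18.71°, λ = atan2(p_y, p_x) ≈ 71.83°.

≈ (18.7°S, 71.8°E)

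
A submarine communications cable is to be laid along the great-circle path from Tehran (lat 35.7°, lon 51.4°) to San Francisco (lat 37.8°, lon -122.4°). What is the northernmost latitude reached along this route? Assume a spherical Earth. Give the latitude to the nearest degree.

The great circle lies in the plane with unit normal n̂ = (p₁ × p₂)/|p₁ × p₂|.
Here n̂_z ≈ -0.072; the vertex latitude is φ_max = arccos|n̂_z| ≈ 85.9°.
Check via Clairaut: cos φ_max = |cos φ₁| · sin C = cos(35.7°)·sin(5.1°) ≈ 0.072, again giving ≈ 85.9°.

≈ 86°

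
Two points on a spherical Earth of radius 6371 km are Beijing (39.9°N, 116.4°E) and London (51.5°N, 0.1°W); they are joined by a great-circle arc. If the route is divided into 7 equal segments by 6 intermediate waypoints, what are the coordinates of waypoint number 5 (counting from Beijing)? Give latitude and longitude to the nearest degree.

≈ (62°N, 33°E)

Write both endpoints as unit vectors p₁, p₂ with components (cos φ cos λ, cos φ sin λ, sin φ).
The central angle between the endpoints is δ = arccos(p₁·p₂) ≈ 1.278 rad (73.2°).
Interpolate at f = 5/7 with slerp weights a = sin((1−f)δ)/sin δ ≈ 0.373, b = sin(fδ)/sin δ ≈ 0.826.
p = a·p₁ + b·p₂ ≈ (0.387, 0.255, 0.886); φ = arcsin(p_z) ≈ 62.37°, λ = atan2(p_y, p_x) ≈ 33.40°.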